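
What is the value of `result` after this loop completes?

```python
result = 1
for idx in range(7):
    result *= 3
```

3^7 = 2187
`result` takes the values: 1 → 3 → 9 → 27 → 81 → 243 → 729 → 2187

Answer: 2187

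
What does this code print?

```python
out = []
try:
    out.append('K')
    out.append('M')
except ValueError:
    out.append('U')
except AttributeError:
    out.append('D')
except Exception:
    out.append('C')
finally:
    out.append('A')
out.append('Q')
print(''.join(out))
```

Execution trace: 'K' (try body) → 'M' (try body, no exception) → 'A' (finally) → 'Q' (after the try/except). Output: KMAQ

Answer: KMAQ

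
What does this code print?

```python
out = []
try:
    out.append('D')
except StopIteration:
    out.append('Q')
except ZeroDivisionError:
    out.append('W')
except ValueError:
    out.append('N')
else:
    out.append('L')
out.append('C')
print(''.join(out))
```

Execution trace: 'D' (try body, no exception) → 'L' (else) → 'C' (after the try/except). Output: DLC

Answer: DLC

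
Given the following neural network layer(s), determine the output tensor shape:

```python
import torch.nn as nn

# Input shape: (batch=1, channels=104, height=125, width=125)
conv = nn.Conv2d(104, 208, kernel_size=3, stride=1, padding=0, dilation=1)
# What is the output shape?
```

Input: (1, 104, 125, 125) -> Output: (1, 208, 123, 123)

Answer: (1, 208, 123, 123)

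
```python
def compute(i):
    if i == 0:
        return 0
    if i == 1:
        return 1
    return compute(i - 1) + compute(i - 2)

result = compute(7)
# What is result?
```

Build up from base cases: compute(0)=0, compute(1)=1, compute(2)=1, compute(3)=2, compute(4)=3, compute(5)=5, compute(6)=8, ..., compute(7)=13

Answer: 13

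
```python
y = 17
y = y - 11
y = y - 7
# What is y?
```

Trace:
`y = 17` → y = 17
`y = y - 11` → y = 6
`y = y - 7` → y = -1
So y = -1

Answer: -1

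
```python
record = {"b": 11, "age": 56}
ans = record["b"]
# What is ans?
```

Trace:
`record = {"b": 11, "age": 56}` → record = {'b': 11, 'age': 56}
`ans = record["b"]` → ans = 11
So ans = 11

Answer: 11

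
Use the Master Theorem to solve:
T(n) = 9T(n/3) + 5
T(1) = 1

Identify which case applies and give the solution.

a=9, b=3, f(n)=5. log_3(9) = 2. Since c=0 < 2, Case 1 applies: T(n) = Θ(n^log_b(a)) = O(n^2).

Answer: O(n^2) - Case 1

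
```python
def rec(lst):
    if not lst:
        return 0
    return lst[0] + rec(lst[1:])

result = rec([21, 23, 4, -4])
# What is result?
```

21 + 23 + 4 + (-4) + 0 = 44

Answer: 44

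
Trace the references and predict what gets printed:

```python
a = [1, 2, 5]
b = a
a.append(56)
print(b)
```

Key concept: basic list aliasing.
Step by step:
`a = [1, 2, 5]` → a = [1, 2, 5]
`b = a` → b = [1, 2, 5] (same object as a)
`a.append(56)` → a = [1, 2, 5, 56] (same object as b); b = [1, 2, 5, 56] (same object as a)
`print(b)` → prints [1, 2, 5, 56]

Answer: [1, 2, 5, 56]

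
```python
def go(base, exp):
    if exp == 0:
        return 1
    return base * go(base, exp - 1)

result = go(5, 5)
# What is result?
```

go(5, 5) = 5 * 5 * 5 * 5 * 5 = 3125

Answer: 3125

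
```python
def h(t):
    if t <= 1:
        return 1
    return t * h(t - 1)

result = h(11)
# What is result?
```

h(11) = 11 * 10 * 9 * 8 * 7 * 6 * 5 * 4 * 3 * 2 * 1 = 39916800

Answer: 39916800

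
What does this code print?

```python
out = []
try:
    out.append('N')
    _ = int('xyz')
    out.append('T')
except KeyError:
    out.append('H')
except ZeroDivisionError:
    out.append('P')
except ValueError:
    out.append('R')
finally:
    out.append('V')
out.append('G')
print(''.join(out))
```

Execution trace: 'N' (try body) → 'R' (except ValueError) → 'V' (finally) → 'G' (after the try/except). Output: NRVG

Answer: NRVG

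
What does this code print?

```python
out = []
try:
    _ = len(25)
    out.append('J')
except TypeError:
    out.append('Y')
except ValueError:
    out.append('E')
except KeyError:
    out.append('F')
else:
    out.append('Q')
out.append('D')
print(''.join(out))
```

Execution trace: 'Y' (except TypeError) → 'D' (after the try/except). Output: YD

Answer: YD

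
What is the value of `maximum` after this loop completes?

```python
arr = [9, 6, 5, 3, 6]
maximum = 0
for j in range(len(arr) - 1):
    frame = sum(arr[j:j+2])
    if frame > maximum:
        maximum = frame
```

Max sum of 2-element window in [9, 6, 5, 3, 6]
`maximum` takes the values: 0 → 15

Answer: 15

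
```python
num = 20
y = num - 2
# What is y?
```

Trace:
`num = 20` → num = 20
`y = num - 2` → y = 18
So y = 18

Answer: 18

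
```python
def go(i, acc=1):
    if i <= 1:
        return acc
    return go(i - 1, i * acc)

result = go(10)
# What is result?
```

Accumulator trace (n, acc): (10, 1) -> (9, 10) -> (8, 90) -> (7, 720) -> (6, 5040) -> (5, 30240) -> (4, 151200) -> (3, 604800) -> (2, 1814400) -> (1, 3628800) -> return 3628800

Answer: 3628800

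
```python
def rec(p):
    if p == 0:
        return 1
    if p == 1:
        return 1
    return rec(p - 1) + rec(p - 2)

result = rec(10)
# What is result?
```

Build up from base cases: rec(0)=1, rec(1)=1, rec(2)=2, rec(3)=3, rec(4)=5, rec(5)=8, rec(6)=13, ..., rec(10)=89

Answer: 89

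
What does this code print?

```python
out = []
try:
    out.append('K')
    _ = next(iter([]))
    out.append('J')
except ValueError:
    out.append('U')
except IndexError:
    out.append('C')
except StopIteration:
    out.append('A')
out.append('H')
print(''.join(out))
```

Execution trace: 'K' (try body) → 'A' (except StopIteration) → 'H' (after the try/except). Output: KAH

Answer: KAH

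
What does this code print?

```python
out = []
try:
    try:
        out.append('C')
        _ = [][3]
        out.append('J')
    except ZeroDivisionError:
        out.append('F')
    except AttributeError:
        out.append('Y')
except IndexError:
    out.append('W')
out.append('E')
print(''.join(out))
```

Execution trace: 'C' (try body) → 'W' (outer except IndexError) → 'E' (after the try/except). Output: CWE

Answer: CWE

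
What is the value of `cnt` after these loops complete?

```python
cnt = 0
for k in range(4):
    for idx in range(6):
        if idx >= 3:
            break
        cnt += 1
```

Inner breaks at 3, outer runs 4 times
`cnt` takes the values: 0 → 1 → 2 → 3 → 4 → 5 → 6 → 7 → 8 → 9 → 10 → 11 → 12

Answer: 12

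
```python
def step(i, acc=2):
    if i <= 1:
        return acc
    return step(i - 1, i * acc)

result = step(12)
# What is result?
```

Accumulator trace (n, acc): (12, 2) -> (11, 24) -> (10, 264) -> (9, 2640) -> (8, 23760) -> (7, 190080) -> (6, 1330560) -> (5, 7983360) -> (4, 39916800) -> (3, 159667200) -> (2, 479001600) -> (1, 958003200) -> return 958003200

Answer: 958003200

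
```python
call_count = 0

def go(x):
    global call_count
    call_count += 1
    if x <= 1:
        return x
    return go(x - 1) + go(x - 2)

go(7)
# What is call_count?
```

Calls(x) = 1 + Calls(x-1) + Calls(x-2); Calls(0)=Calls(1)=1. For x=7 this gives 41.

Answer: 41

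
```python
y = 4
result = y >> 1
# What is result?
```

Trace:
`y = 4` → y = 4
`result = y >> 1` → result = 2
So result = 2

Answer: 2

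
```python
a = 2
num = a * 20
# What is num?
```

Trace:
`a = 2` → a = 2
`num = a * 20` → num = 40
So num = 40

Answer: 40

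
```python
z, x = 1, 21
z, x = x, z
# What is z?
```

Trace:
`z, x = 1, 21` → z = 1; x = 21
`z, x = x, z` → z = 21; x = 1
So z = 21

Answer: 21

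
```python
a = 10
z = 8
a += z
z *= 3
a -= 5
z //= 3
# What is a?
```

Trace:
`a = 10` → a = 10
`z = 8` → z = 8
`a += z` → a = 18
`z *= 3` → z = 24
`a -= 5` → a = 13
`z //= 3` → z = 8
So a = 13

Answer: 13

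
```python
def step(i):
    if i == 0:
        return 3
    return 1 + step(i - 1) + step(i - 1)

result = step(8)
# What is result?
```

step(i) = 1 + 2·step(i-1), step(0)=3. Closed form: (3+1)·2^8 - 1 = 1023.

Answer: 1023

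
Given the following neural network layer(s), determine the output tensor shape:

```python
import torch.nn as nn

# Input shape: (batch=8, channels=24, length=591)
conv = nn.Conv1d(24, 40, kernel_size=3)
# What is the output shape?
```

Input: (8, 24, 591) -> Output: (8, 40, 589)

Answer: (8, 40, 589)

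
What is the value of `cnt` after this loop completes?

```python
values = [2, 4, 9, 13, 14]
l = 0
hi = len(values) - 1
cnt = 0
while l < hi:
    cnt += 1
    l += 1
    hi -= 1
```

Iterations until pointers meet (list length 5)
`cnt` takes the values: 0 → 1 → 2

Answer: 2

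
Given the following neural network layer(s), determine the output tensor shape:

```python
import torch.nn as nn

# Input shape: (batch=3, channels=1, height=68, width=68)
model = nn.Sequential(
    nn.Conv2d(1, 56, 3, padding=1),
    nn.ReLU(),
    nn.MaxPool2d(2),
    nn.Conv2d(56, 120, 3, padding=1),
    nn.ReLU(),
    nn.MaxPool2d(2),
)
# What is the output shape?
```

Input: (3, 1, 68, 68) -> after first Conv2d: (3, 56, 68, 68) -> after first MaxPool2d: (3, 56, 34, 34) -> after second Conv2d: (3, 120, 34, 34) -> Output: (3, 120, 17, 17)

Answer: (3, 120, 17, 17)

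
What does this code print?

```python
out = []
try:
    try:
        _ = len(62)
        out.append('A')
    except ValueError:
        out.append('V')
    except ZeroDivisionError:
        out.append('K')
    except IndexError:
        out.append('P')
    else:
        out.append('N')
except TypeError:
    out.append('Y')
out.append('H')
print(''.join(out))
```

Execution trace: 'Y' (outer except TypeError) → 'H' (after the try/except). Output: YH

Answer: YH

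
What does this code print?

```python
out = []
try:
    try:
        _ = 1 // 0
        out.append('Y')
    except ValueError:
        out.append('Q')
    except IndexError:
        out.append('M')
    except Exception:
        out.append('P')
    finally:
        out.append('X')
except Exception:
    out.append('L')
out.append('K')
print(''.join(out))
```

Execution trace: 'P' (inner except Exception) → 'X' (inner finally) → 'K' (after the try/except). Output: PXK

Answer: PXK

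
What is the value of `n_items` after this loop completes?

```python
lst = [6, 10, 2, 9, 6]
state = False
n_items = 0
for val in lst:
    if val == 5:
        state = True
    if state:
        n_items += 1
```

Count elements after first 5 in [6, 10, 2, 9, 6]
`n_items` takes the values: 0

Answer: 0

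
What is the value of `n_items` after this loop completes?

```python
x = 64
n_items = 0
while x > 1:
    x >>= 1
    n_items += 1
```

Count right shifts until 1
`n_items` takes the values: 0 → 1 → 2 → 3 → 4 → 5 → 6

Answer: 6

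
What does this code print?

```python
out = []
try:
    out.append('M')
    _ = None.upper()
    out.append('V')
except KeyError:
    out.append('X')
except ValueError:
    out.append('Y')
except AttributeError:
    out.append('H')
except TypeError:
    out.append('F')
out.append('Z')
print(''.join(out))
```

Execution trace: 'M' (try body) → 'H' (except AttributeError) → 'Z' (after the try/except). Output: MHZ

Answer: MHZ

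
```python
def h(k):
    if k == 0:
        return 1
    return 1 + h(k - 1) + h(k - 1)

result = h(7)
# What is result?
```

h(k) = 1 + 2·h(k-1), h(0)=1. Closed form: (1+1)·2^7 - 1 = 255.

Answer: 255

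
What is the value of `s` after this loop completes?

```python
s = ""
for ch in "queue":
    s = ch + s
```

Reverse 'queue'
`s` takes the values: "" → "q" → "uq" → "euq" → "ueuq" → "eueuq"

Answer: "eueuq"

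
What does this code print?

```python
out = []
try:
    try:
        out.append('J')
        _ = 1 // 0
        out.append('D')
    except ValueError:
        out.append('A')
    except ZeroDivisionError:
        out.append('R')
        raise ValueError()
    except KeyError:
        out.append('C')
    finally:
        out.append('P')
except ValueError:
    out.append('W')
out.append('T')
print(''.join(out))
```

Execution trace: 'J' (inner try body) → 'R' (inner except ZeroDivisionError) → 'P' (inner finally) → 'W' (outer except ValueError) → 'T' (after the try/except). Output: JRPWT

Answer: JRPWT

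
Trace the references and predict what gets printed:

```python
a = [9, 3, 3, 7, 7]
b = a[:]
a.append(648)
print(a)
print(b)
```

Key concept: slice [:] creates copy.
Step by step:
`a = [9, 3, 3, 7, 7]` → a = [9, 3, 3, 7, 7]
`b = a[:]` → b = [9, 3, 3, 7, 7]
`a.append(648)` → a = [9, 3, 3, 7, 7, 648]
`print(a)` → prints [9, 3, 3, 7, 7, 648]
`print(b)` → prints [9, 3, 3, 7, 7]

Answer:
[9, 3, 3, 7, 7, 648]
[9, 3, 3, 7, 7]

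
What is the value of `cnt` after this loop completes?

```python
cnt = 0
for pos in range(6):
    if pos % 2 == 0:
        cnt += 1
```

Count numbers divisible by 2 in range(6)
`cnt` takes the values: 0 → 1 → 2 → 3

Answer: 3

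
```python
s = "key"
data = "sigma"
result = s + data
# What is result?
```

Trace:
`s = "key"` → s = 'key'
`data = "sigma"` → data = 'sigma'
`result = s + data` → result = 'keysigma'
So result = 'keysigma'

Answer: 'keysigma'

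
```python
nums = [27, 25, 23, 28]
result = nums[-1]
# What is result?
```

Trace:
`nums = [27, 25, 23, 28]` → nums = [27, 25, 23, 28]
`result = nums[-1]` → result = 28
So result = 28

Answer: 28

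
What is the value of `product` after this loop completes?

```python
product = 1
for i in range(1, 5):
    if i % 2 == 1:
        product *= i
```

Product of odd numbers 1 to 4
`product` takes the values: 1 → 3

Answer: 3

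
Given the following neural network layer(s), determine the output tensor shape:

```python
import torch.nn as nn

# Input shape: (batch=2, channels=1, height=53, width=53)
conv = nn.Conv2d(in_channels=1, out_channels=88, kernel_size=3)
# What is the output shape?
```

Input: (2, 1, 53, 53) -> Output: (2, 88, 51, 51)

Answer: (2, 88, 51, 51)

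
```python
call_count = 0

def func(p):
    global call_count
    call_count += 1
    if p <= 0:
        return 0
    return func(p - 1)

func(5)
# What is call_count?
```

Linear recursion stepping by 1: 6 calls from p=5 down to ≤0.

Answer: 6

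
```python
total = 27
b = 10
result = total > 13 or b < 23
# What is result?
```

Trace:
`total = 27` → total = 27
`b = 10` → b = 10
`result = total > 13 or b < 23` → result = True
So result = True

Answer: True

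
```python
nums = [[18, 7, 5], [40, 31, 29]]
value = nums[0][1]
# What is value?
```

Trace:
`nums = [[18, 7, 5], [40, 31, 29]]` → nums = [[18, 7, 5], [40, 31, 29]]
`value = nums[0][1]` → value = 7
So value = 7

Answer: 7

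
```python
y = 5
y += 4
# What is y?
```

Trace:
`y = 5` → y = 5
`y += 4` → y = 9
So y = 9

Answer: 9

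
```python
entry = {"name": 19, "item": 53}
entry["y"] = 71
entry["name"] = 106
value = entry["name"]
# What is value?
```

Trace:
`entry = {"name": 19, "item": 53}` → entry = {'name': 19, 'item': 53}
`entry["y"] = 71` → entry = {'name': 19, 'item': 53, 'y': 71}
`entry["name"] = 106` → entry = {'name': 106, 'item': 53, 'y': 71}
`value = entry["name"]` → value = 106
So value = 106

Answer: 106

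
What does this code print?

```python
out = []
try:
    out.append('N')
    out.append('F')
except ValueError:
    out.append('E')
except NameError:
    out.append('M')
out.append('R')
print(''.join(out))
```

Execution trace: 'N' (try body) → 'F' (try body, no exception) → 'R' (after the try/except). Output: NFR

Answer: NFR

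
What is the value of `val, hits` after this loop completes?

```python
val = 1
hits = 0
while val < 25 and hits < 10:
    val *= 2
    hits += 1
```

Double until >= 25 or 10 iterations
`val, hits` takes the values: (1, 0) → (2, 0) → (2, 1) → (4, 1) → (4, 2) → (8, 2) → (8, 3) → (16, 3) → (16, 4) → (32, 4) → (32, 5)

Answer: 32, 5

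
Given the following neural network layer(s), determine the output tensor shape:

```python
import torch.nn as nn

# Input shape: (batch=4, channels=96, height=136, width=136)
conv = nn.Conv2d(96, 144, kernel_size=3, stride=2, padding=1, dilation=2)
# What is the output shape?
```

Input: (4, 96, 136, 136) -> Output: (4, 144, 67, 67)

Answer: (4, 144, 67, 67)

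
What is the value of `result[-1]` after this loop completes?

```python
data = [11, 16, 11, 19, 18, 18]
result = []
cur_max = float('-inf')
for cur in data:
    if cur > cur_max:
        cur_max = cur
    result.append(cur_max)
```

Running max ends at 19
`result` takes the values: [] → [11] → [11, 16] → [11, 16, 16] → [11, 16, 16, 19] → [11, 16, 16, 19, 19] → [11, 16, 16, 19, 19, 19]
So `result[-1]` = 19

Answer: 19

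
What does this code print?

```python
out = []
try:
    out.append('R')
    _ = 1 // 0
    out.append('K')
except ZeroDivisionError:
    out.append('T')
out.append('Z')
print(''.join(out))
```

Execution trace: 'R' (try body) → 'T' (except ZeroDivisionError) → 'Z' (after the try/except). Output: RTZ

Answer: RTZ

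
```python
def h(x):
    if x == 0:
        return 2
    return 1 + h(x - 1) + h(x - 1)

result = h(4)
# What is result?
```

h(x) = 1 + 2·h(x-1), h(0)=2. Closed form: (2+1)·2^4 - 1 = 47.

Answer: 47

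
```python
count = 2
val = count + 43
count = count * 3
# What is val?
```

Trace:
`count = 2` → count = 2
`val = count + 43` → val = 45
`count = count * 3` → count = 6
So val = 45

Answer: 45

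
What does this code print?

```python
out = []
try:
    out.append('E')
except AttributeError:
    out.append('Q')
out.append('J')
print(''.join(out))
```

Execution trace: 'E' (try body, no exception) → 'J' (after the try/except). Output: EJ

Answer: EJ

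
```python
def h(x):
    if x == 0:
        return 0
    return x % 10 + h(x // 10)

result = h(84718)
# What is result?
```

Sum of digits of 84718: 8 + 1 + 7 + 4 + 8 = 28

Answer: 28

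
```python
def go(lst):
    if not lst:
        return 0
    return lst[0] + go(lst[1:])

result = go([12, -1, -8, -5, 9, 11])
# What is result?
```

12 + (-1) + (-8) + (-5) + 9 + 11 + 0 = 18

Answer: 18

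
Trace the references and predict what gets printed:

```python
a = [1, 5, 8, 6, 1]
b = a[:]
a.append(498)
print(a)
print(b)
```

Key concept: slice [:] creates copy.
Step by step:
`a = [1, 5, 8, 6, 1]` → a = [1, 5, 8, 6, 1]
`b = a[:]` → b = [1, 5, 8, 6, 1]
`a.append(498)` → a = [1, 5, 8, 6, 1, 498]
`print(a)` → prints [1, 5, 8, 6, 1, 498]
`print(b)` → prints [1, 5, 8, 6, 1]

Answer:
[1, 5, 8, 6, 1, 498]
[1, 5, 8, 6, 1]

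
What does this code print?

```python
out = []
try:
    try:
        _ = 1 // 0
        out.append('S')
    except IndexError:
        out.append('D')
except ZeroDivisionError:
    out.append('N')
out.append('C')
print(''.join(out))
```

Execution trace: 'N' (outer except ZeroDivisionError) → 'C' (after the try/except). Output: NC

Answer: NC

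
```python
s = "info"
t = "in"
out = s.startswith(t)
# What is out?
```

Trace:
`s = "info"` → s = 'info'
`t = "in"` → t = 'in'
`out = s.startswith(t)` → out = True
So out = True

Answer: True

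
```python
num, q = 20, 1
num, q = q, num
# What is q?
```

Trace:
`num, q = 20, 1` → num = 20; q = 1
`num, q = q, num` → num = 1; q = 20
So q = 20

Answer: 20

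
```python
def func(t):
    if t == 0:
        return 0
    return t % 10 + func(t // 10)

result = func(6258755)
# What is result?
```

Sum of digits of 6258755: 5 + 5 + 7 + 8 + 5 + 2 + 6 = 38

Answer: 38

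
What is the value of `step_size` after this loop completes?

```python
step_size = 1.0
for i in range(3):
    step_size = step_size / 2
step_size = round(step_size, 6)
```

Halving LR 3 times: 1 / 2^3
`step_size` takes the values: 1.0 → 0.5 → 0.25 → 0.125

Answer: 0.125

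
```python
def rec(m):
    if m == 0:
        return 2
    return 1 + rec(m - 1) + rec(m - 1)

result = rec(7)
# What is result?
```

rec(m) = 1 + 2·rec(m-1), rec(0)=2. Closed form: (2+1)·2^7 - 1 = 383.

Answer: 383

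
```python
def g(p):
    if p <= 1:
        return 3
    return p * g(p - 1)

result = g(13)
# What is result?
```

g(13) = 13 * 12 * 11 * 10 * 9 * 8 * 7 * 6 * 5 * 4 * 3 * 2 * 3 = 18681062400

Answer: 18681062400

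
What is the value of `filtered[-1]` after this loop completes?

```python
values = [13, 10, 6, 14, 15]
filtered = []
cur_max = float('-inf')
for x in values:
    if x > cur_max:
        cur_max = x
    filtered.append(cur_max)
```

Running max ends at 15
`filtered` takes the values: [] → [13] → [13, 13] → [13, 13, 13] → [13, 13, 13, 14] → [13, 13, 13, 14, 15]
So `filtered[-1]` = 15

Answer: 15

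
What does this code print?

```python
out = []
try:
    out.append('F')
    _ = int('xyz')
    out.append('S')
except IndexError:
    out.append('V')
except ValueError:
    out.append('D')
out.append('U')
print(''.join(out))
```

Execution trace: 'F' (try body) → 'D' (except ValueError) → 'U' (after the try/except). Output: FDU

Answer: FDU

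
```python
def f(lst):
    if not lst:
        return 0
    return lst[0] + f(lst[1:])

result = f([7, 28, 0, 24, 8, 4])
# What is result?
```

7 + 28 + 0 + 24 + 8 + 4 + 0 = 71

Answer: 71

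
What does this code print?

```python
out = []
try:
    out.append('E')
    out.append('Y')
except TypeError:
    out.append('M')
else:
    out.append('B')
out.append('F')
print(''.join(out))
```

Execution trace: 'E' (try body) → 'Y' (try body, no exception) → 'B' (else) → 'F' (after the try/except). Output: EYBF

Answer: EYBF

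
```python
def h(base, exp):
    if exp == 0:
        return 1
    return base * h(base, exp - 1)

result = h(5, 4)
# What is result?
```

h(5, 4) = 5 * 5 * 5 * 5 = 625

Answer: 625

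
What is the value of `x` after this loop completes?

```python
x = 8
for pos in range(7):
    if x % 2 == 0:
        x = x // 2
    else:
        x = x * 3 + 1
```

Collatz-style transformation from 8
`x` takes the values: 8 → 4 → 2 → 1 → 4 → 2 → 1 → 4

Answer: 4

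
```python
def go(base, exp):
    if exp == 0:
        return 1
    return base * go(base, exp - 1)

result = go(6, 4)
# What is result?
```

go(6, 4) = 6 * 6 * 6 * 6 = 1296

Answer: 1296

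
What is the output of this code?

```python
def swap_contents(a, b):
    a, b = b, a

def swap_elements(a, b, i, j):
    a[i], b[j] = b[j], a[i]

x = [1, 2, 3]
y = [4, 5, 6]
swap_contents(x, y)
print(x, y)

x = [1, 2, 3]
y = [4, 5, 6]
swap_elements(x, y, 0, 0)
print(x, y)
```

Key concept: parameter rebinding vs mutation.
Step by step:
`x = [1, 2, 3]` → x = [1, 2, 3]
`y = [4, 5, 6]` → y = [4, 5, 6]
`swap_contents(x, y)` → no visible change to tracked variables
`print(x, y)` → prints [1, 2, 3] [4, 5, 6]
`x = [1, 2, 3]` → x = [1, 2, 3]
`y = [4, 5, 6]` → y = [4, 5, 6]
`swap_elements(x, y, 0, 0)` → x = [4, 2, 3]; y = [1, 5, 6]
`print(x, y)` → prints [4, 2, 3] [1, 5, 6]

Answer:
[1, 2, 3] [4, 5, 6]
[4, 2, 3] [1, 5, 6]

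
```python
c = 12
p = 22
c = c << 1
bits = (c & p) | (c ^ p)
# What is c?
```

Trace:
`c = 12` → c = 12
`p = 22` → p = 22
`c = c << 1` → c = 24
`bits = (c & p) | (c ^ p)` → bits = 30
So c = 24

Answer: 24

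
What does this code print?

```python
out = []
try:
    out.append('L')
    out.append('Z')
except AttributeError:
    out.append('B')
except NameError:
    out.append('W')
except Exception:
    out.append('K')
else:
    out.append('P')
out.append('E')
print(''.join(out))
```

Execution trace: 'L' (try body) → 'Z' (try body, no exception) → 'P' (else) → 'E' (after the try/except). Output: LZPE

Answer: LZPE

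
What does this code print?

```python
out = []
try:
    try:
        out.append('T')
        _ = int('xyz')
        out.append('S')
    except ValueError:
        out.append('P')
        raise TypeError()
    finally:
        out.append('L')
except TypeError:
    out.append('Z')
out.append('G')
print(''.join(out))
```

Execution trace: 'T' (try body) → 'P' (except ValueError) → 'L' (finally) → 'Z' (outer except TypeError) → 'G' (after the try/except). Output: TPLZG

Answer: TPLZG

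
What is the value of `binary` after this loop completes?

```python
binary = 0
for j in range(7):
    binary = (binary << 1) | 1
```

Build 7 consecutive 1-bits: 0b1111111
`binary` takes the values: 0 → 1 → 3 → 7 → 15 → 31 → 63 → 127

Answer: 127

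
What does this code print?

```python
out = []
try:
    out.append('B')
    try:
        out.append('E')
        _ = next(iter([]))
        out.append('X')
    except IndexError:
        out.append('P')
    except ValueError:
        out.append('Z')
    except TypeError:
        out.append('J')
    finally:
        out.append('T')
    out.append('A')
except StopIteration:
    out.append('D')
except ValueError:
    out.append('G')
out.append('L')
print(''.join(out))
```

Execution trace: 'B' (try body) → 'E' (inner try body) → 'T' (inner finally) → 'D' (except StopIteration) → 'L' (after the try/except). Output: BETDL

Answer: BETDL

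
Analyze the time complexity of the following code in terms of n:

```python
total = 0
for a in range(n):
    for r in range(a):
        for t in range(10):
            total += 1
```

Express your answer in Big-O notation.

Each loop level contributes: n × n × 1. Multiplying the contributions gives O(n^2).

Answer: O(n^2)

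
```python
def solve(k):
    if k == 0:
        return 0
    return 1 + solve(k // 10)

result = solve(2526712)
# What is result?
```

Count of digits of 2526712: 7

Answer: 7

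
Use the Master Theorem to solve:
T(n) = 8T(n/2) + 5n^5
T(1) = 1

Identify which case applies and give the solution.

a=8, b=2, f(n)=5n^5. log_2(8) = 3. Since c=5 > 3 and the regularity condition holds (8(n/2)^5 = (8/2^5)n^5 with 8/2^5 < 1), Case 3 applies: T(n) = Θ(f(n)) = O(n^5).

Answer: O(n^5) - Case 3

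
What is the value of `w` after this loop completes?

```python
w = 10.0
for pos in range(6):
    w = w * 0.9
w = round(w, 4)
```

Exponential decay: 10.0 * 0.9^6
`w` takes the values: 10.0 → 9.0 → 8.1 → 7.29 → 6.561 → 5.9049 → 5.31441 → 5.3144

Answer: 5.3144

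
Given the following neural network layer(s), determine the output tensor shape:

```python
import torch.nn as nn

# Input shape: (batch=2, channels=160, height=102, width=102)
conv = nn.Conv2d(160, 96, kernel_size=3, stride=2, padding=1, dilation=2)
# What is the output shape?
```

Input: (2, 160, 102, 102) -> Output: (2, 96, 50, 50)

Answer: (2, 96, 50, 50)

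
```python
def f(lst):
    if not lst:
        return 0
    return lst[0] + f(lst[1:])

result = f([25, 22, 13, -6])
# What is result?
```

25 + 22 + 13 + (-6) + 0 = 54

Answer: 54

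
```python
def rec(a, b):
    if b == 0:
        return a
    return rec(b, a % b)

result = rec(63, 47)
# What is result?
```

rec(63, 47) -> rec(47, 16) -> rec(16, 15) -> rec(15, 1) -> rec(1, 0) -> 1

Answer: 1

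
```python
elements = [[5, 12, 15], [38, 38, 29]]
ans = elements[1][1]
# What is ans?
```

Trace:
`elements = [[5, 12, 15], [38, 38, 29]]` → elements = [[5, 12, 15], [38, 38, 29]]
`ans = elements[1][1]` → ans = 38
So ans = 38

Answer: 38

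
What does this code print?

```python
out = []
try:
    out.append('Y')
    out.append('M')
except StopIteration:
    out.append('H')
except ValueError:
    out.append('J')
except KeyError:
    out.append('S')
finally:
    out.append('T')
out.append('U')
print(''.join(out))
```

Execution trace: 'Y' (try body) → 'M' (try body, no exception) → 'T' (finally) → 'U' (after the try/except). Output: YMTU

Answer: YMTU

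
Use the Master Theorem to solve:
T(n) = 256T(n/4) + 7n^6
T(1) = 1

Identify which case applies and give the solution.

a=256, b=4, f(n)=7n^6. log_4(256) = 4. Since c=6 > 4 and the regularity condition holds (256(n/4)^6 = (256/4^6)n^6 with 256/4^6 < 1), Case 3 applies: T(n) = Θ(f(n)) = O(n^6).

Answer: O(n^6) - Case 3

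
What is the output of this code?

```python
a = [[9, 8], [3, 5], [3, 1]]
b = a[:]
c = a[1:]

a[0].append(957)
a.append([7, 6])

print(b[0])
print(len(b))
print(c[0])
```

Key concept: slice with nested mutation.
Step by step:
`a = [[9, 8], [3, 5], [3, 1]]` → a = [[9, 8], [3, 5], [3, 1]]
`b = a[:]` → b = [[9, 8], [3, 5], [3, 1]]
`c = a[1:]` → c = [[3, 5], [3, 1]]
`a[0].append(957)` → a = [[9, 8, 957], [3, 5], [3, 1]]; b = [[9, 8, 957], [3, 5], [3, 1]]
`a.append([7, 6])` → a = [[9, 8, 957], [3, 5], [3, 1], [7, 6]]
`print(b[0])` → prints [9, 8, 957]
`print(len(b))` → prints 3
`print(c[0])` → prints [3, 5]

Answer:
[9, 8, 957]
3
[3, 5]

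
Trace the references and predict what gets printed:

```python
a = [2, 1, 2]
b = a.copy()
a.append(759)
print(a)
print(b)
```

Key concept: list.copy() creates independent copy.
Step by step:
`a = [2, 1, 2]` → a = [2, 1, 2]
`b = a.copy()` → b = [2, 1, 2]
`a.append(759)` → a = [2, 1, 2, 759]
`print(a)` → prints [2, 1, 2, 759]
`print(b)` → prints [2, 1, 2]

Answer:
[2, 1, 2, 759]
[2, 1, 2]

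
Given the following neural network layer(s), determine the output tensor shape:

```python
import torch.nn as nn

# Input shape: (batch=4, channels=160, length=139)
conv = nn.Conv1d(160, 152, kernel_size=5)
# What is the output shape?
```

Input: (4, 160, 139) -> Output: (4, 152, 135)

Answer: (4, 152, 135)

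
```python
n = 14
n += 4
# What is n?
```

Trace:
`n = 14` → n = 14
`n += 4` → n = 18
So n = 18

Answer: 18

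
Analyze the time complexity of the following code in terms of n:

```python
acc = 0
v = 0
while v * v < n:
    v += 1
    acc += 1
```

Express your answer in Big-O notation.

Each loop level contributes: √n. Multiplying the contributions gives O(√n).

Answer: O(√n)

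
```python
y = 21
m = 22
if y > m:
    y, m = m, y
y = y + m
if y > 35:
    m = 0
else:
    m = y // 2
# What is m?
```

Trace:
`y = 21` → y = 21
`m = 22` → m = 22
`if y > m: ...` → y > m is False → no variable changes
`y = y + m` → y = 43
`if y > 35: ...` → y > 35 is True → m = 0
So m = 0

Answer: 0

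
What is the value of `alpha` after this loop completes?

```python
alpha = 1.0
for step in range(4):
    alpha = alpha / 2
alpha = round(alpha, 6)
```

Halving LR 4 times: 1 / 2^4
`alpha` takes the values: 1.0 → 0.5 → 0.25 → 0.125 → 0.0625

Answer: 0.0625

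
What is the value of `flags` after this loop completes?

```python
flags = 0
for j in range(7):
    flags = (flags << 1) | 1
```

Build 7 consecutive 1-bits: 0b1111111
`flags` takes the values: 0 → 1 → 3 → 7 → 15 → 31 → 63 → 127

Answer: 127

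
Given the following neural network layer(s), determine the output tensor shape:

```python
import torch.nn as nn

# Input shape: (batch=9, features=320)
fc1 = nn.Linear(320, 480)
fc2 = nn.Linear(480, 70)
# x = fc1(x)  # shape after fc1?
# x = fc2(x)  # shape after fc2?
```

Input: (9, 320) -> after fc1: (9, 480) -> Output: (9, 70)

Answer: (9, 70)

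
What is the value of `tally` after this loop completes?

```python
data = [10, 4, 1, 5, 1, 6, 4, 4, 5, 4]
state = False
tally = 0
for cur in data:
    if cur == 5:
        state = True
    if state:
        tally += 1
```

Count elements after first 5 in [10, 4, 1, 5, 1, 6, 4, 4, 5, 4]
`tally` takes the values: 0 → 1 → 2 → 3 → 4 → 5 → 6 → 7

Answer: 7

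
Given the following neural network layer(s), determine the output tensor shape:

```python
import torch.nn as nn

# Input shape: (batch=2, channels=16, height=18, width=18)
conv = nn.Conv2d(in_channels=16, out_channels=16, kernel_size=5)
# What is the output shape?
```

Input: (2, 16, 18, 18) -> Output: (2, 16, 14, 14)

Answer: (2, 16, 14, 14)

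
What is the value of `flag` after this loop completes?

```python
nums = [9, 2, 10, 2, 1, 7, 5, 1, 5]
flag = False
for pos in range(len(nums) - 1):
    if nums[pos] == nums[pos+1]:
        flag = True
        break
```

Check consecutive duplicates in [9, 2, 10, 2, 1, 7, 5, 1, 5]
`flag` takes the values: False

Answer: False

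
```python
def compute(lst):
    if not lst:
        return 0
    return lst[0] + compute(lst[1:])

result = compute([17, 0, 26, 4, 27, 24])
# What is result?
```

17 + 0 + 26 + 4 + 27 + 24 + 0 = 98

Answer: 98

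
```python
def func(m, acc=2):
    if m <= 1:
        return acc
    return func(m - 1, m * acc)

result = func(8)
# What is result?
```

Accumulator trace (n, acc): (8, 2) -> (7, 16) -> (6, 112) -> (5, 672) -> (4, 3360) -> (3, 13440) -> (2, 40320) -> (1, 80640) -> return 80640

Answer: 80640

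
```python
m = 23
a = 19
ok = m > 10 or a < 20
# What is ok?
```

Trace:
`m = 23` → m = 23
`a = 19` → a = 19
`ok = m > 10 or a < 20` → ok = True
So ok = True

Answer: True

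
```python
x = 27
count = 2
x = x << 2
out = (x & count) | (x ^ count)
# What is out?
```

Trace:
`x = 27` → x = 27
`count = 2` → count = 2
`x = x << 2` → x = 108
`out = (x & count) | (x ^ count)` → out = 110
So out = 110

Answer: 110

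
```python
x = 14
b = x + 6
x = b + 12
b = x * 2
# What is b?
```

Trace:
`x = 14` → x = 14
`b = x + 6` → b = 20
`x = b + 12` → x = 32
`b = x * 2` → b = 64
So b = 64

Answer: 64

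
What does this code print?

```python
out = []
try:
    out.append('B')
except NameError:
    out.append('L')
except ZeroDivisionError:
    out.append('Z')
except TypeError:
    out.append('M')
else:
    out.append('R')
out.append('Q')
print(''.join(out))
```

Execution trace: 'B' (try body, no exception) → 'R' (else) → 'Q' (after the try/except). Output: BRQ

Answer: BRQ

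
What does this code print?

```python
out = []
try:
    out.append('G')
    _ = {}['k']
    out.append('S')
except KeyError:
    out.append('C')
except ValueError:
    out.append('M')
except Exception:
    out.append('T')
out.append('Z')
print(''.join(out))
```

Execution trace: 'G' (try body) → 'C' (except KeyError) → 'Z' (after the try/except). Output: GCZ

Answer: GCZ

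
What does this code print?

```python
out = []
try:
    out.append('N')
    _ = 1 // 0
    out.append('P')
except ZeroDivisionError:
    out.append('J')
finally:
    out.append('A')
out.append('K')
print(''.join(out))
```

Execution trace: 'N' (try body) → 'J' (except ZeroDivisionError) → 'A' (finally) → 'K' (after the try/except). Output: NJAK

Answer: NJAK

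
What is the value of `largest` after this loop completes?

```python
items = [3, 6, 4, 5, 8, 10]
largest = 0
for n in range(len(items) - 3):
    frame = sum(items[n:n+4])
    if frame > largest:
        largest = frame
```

Max sum of 4-element window in [3, 6, 4, 5, 8, 10]
`largest` takes the values: 0 → 18 → 23 → 27

Answer: 27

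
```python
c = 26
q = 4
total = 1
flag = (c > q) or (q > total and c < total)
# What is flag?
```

Trace:
`c = 26` → c = 26
`q = 4` → q = 4
`total = 1` → total = 1
`flag = (c > q) or (q > total and c < total)` → flag = True
So flag = True

Answer: True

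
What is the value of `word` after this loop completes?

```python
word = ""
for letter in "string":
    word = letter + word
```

Reverse 'string'
`word` takes the values: "" → "s" → "ts" → "rts" → "irts" → "nirts" → "gnirts"

Answer: "gnirts"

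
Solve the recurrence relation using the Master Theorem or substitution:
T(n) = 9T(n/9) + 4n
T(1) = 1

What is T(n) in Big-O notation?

By Master Theorem: a=9, b=9, f(n)=4n. Since log_9(9) = 1 and f(n) = Θ(n^1), Case 2 applies. T(n) = O(n log n).

Answer: O(n log n)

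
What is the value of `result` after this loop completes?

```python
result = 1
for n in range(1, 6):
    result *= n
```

5! = 120
`result` takes the values: 1 → 2 → 6 → 24 → 120

Answer: 120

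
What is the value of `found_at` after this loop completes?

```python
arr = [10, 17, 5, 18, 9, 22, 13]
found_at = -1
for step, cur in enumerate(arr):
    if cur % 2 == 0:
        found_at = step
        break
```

First even number index in [10, 17, 5, 18, 9, 22, 13]
`found_at` takes the values: -1 → 0

Answer: 0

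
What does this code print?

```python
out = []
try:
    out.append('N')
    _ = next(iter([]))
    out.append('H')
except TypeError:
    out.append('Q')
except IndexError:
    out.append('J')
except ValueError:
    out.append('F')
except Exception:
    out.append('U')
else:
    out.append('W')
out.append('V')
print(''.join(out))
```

Execution trace: 'N' (try body) → 'U' (except Exception) → 'V' (after the try/except). Output: NUV

Answer: NUV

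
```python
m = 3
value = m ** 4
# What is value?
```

Trace:
`m = 3` → m = 3
`value = m ** 4` → value = 81
So value = 81

Answer: 81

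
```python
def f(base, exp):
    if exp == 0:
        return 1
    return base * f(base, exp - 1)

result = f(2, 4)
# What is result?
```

f(2, 4) = 2 * 2 * 2 * 2 = 16

Answer: 16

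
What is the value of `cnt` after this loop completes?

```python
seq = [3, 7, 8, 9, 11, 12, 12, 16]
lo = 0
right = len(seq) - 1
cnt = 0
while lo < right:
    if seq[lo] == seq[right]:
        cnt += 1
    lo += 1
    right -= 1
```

Count matching pairs from ends
`cnt` takes the values: 0

Answer: 0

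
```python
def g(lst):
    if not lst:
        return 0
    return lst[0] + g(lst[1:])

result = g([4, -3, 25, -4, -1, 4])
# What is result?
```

4 + (-3) + 25 + (-4) + (-1) + 4 + 0 = 25

Answer: 25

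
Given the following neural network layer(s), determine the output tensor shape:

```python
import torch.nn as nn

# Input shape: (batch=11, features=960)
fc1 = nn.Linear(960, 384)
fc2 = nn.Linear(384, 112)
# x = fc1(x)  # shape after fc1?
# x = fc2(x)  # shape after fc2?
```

Input: (11, 960) -> after fc1: (11, 384) -> Output: (11, 112)

Answer: (11, 112)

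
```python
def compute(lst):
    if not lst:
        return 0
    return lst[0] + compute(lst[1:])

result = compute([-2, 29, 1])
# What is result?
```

(-2) + 29 + 1 + 0 = 28

Answer: 28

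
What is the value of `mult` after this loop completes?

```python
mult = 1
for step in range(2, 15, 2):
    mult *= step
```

Product of even numbers 2 to 14
`mult` takes the values: 1 → 2 → 8 → 48 → 384 → 3840 → 46080 → 645120

Answer: 645120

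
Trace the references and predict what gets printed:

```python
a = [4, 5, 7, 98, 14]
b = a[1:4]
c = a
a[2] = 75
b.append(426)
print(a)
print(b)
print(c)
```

Key concept: slice vs alias.
Step by step:
`a = [4, 5, 7, 98, 14]` → a = [4, 5, 7, 98, 14]
`b = a[1:4]` → b = [5, 7, 98]
`c = a` → c = [4, 5, 7, 98, 14] (same object as a)
`a[2] = 75` → a = [4, 5, 75, 98, 14] (same object as c); c = [4, 5, 75, 98, 14] (same object as a)
`b.append(426)` → b = [5, 7, 98, 426]
`print(a)` → prints [4, 5, 75, 98, 14]
`print(b)` → prints [5, 7, 98, 426]
`print(c)` → prints [4, 5, 75, 98, 14]

Answer:
[4, 5, 75, 98, 14]
[5, 7, 98, 426]
[4, 5, 75, 98, 14]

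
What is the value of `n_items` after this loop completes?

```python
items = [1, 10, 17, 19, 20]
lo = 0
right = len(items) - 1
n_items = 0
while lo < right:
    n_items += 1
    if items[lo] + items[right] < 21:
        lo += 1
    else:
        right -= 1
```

Steps to find pair summing to 21
`n_items` takes the values: 0 → 1 → 2 → 3 → 4

Answer: 4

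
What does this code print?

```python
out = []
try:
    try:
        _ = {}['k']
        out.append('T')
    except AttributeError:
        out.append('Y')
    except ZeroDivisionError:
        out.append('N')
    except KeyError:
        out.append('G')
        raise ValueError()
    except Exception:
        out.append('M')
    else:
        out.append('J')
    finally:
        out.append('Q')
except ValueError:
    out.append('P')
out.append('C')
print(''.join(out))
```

Execution trace: 'G' (inner except KeyError) → 'Q' (inner finally) → 'P' (outer except ValueError) → 'C' (after the try/except). Output: GQPC

Answer: GQPC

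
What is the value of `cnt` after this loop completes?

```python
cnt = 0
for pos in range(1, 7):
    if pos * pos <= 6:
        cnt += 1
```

Count numbers where pos² ≤ 6
`cnt` takes the values: 0 → 1 → 2

Answer: 2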